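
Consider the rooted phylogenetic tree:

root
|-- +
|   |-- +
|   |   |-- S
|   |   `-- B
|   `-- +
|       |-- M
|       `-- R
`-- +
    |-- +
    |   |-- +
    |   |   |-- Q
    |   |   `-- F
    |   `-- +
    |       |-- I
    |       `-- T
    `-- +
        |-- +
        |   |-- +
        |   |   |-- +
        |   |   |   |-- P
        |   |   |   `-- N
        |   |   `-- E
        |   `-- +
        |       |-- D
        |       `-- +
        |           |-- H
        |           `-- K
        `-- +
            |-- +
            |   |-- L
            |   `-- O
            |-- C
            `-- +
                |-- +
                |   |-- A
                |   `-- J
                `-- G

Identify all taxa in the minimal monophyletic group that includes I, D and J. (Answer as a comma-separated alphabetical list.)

Tracing I: it sits inside (I,T).
Tracing D: it sits inside (D,(H,K)).
Tracing J: it sits inside (A,J).
The smallest clade enclosing all 3 is (((Q,F),(I,T)),((((P,N),E),(D,(H,K))),((L,O),C,((A,J),G)))); the answer is its 16 terminal taxa in alphabetical order.

A, C, D, E, F, G, H, I, J, K, L, N, O, P, Q, T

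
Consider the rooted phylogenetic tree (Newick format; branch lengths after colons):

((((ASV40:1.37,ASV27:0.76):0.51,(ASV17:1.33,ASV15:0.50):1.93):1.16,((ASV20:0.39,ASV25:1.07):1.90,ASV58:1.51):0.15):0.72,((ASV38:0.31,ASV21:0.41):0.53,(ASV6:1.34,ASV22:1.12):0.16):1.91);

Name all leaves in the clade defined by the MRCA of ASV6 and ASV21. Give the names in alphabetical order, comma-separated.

ASV21, ASV22, ASV38, ASV6

Tracing ASV6: it sits inside (ASV6,ASV22).
Tracing ASV21: it sits inside (ASV38,ASV21).
The smallest clade enclosing both is ((ASV38,ASV21),(ASV6,ASV22)); the answer is its 4 terminal taxa in alphabetical order.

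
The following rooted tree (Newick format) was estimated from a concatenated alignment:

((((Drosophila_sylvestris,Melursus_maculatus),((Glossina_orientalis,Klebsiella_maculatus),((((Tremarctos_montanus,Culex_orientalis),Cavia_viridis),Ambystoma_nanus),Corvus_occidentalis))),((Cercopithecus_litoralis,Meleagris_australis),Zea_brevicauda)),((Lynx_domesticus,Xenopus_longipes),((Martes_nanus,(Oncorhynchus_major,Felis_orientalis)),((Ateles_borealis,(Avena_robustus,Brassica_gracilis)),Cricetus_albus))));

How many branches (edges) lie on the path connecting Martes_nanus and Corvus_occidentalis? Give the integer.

The MRCA of Martes_nanus and Corvus_occidentalis is the root of the tree.
From Martes_nanus up to that node: 4 branches. From Corvus_occidentalis up to the same node: 5 branches. Total: 4 + 5 = 9.

9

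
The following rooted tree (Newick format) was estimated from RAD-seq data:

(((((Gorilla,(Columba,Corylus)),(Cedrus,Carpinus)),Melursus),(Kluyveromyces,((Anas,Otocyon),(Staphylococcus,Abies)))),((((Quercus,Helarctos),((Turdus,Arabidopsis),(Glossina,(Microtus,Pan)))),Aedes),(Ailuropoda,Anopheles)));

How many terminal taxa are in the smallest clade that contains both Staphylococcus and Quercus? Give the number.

21

The MRCA of Staphylococcus and Quercus is the root, so the clade is the entire tree.
That clade contains 21 terminal taxa: Abies, Aedes, Ailuropoda, Anas, Anopheles, Arabidopsis, Carpinus, Cedrus, Columba, Corylus, Glossina, Gorilla, Helarctos, Kluyveromyces, Melursus, Microtus, Otocyon, Pan, Quercus, Staphylococcus, Turdus.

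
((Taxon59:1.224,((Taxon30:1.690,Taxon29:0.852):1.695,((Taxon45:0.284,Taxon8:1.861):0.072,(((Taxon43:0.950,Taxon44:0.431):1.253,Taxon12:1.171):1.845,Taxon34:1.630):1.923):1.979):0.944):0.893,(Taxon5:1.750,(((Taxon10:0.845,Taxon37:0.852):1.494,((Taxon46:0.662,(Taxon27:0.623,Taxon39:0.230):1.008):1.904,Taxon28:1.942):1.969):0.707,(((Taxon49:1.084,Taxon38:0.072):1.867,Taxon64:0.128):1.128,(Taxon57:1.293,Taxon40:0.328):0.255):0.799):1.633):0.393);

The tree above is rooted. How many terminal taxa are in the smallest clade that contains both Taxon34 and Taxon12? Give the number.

4

The MRCA of Taxon34 and Taxon12 is the node subtending (((Taxon43,Taxon44),Taxon12),Taxon34).
That clade contains 4 terminal taxa: Taxon12, Taxon34, Taxon43, Taxon44.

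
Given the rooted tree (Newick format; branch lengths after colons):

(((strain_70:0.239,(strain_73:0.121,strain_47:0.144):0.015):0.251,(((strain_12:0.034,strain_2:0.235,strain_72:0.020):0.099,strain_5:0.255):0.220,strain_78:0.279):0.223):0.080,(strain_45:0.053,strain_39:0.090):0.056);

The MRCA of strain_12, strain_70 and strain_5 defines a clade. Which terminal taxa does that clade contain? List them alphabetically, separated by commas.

Tracing strain_12: it sits inside (strain_12,strain_2,strain_72).
Tracing strain_70: it sits inside (strain_70,(strain_73,strain_47)).
Tracing strain_5: it sits inside ((strain_12,strain_2,strain_72),strain_5).
The smallest clade enclosing all 3 is ((strain_70,(strain_73,strain_47)),(((strain_12,strain_2,strain_72),strain_5),strain_78)); the answer is its 8 terminal taxa in alphabetical order.

strain_12, strain_2, strain_47, strain_5, strain_70, strain_72, strain_73, strain_78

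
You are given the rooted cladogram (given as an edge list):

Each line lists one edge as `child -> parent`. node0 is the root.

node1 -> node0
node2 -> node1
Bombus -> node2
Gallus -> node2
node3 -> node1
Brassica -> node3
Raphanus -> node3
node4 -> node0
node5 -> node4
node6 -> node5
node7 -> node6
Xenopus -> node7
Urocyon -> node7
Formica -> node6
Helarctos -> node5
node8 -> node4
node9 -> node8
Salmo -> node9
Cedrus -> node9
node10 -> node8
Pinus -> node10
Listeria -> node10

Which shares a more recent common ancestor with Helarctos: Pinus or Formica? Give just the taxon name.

Formica

The MRCA of Helarctos and Formica subtends (((Xenopus,Urocyon),Formica),Helarctos) (4 taxa).
The MRCA of Helarctos and Pinus subtends ((((Xenopus,Urocyon),Formica),Helarctos),((Salmo,Cedrus),(Pinus,Listeria))) (8 taxa).
The first is nested inside the second, so Helarctos shares a more recent common ancestor with Formica.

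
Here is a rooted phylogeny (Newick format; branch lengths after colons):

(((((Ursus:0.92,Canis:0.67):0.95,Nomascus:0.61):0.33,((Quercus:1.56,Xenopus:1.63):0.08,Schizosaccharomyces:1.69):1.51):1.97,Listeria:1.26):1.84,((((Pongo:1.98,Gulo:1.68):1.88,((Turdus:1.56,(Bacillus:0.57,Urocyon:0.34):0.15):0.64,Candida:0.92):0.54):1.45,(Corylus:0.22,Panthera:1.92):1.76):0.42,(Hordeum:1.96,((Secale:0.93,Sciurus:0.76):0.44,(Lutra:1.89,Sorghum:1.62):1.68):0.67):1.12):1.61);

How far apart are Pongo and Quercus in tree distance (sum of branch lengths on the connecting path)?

The path runs Pongo → … → MRCA → … → Quercus; the MRCA is the root of the tree.
Branch lengths along that path: 1.98 + 1.88 + 1.45 + 0.42 + 1.61 + 1.84 + 1.97 + 1.51 + 0.08 + 1.56 = 14.30.

14.30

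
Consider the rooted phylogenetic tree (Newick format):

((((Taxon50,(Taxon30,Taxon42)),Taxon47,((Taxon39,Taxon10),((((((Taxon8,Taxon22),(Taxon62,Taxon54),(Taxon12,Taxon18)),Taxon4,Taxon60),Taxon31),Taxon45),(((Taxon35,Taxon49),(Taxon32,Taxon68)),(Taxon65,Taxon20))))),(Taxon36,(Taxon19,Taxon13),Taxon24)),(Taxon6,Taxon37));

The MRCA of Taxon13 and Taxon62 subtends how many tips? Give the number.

The MRCA of Taxon13 and Taxon62 is the node subtending (((Taxon50,(Taxon30,Taxon42)),Taxon47,((Taxon39,Taxon10),((((((Taxon8,Taxon22),(Taxon62,Taxon54),(Taxon12,Taxon18)),Taxon4,Taxon60),Taxon31),Taxon45),(((Taxon35,Taxon49),(Taxon32,Taxon68)),(Taxon65,Taxon20))))),(Taxon36,(Taxon19,Taxon13),Taxon24)).
That clade contains 26 terminal taxa: Taxon10, Taxon12, Taxon13, Taxon18, Taxon19, Taxon20, Taxon22, Taxon24, Taxon30, Taxon31, Taxon32, Taxon35, Taxon36, Taxon39, Taxon4, Taxon42, Taxon45, Taxon47, Taxon49, Taxon50, Taxon54, Taxon60, Taxon62, Taxon65, Taxon68, Taxon8.

26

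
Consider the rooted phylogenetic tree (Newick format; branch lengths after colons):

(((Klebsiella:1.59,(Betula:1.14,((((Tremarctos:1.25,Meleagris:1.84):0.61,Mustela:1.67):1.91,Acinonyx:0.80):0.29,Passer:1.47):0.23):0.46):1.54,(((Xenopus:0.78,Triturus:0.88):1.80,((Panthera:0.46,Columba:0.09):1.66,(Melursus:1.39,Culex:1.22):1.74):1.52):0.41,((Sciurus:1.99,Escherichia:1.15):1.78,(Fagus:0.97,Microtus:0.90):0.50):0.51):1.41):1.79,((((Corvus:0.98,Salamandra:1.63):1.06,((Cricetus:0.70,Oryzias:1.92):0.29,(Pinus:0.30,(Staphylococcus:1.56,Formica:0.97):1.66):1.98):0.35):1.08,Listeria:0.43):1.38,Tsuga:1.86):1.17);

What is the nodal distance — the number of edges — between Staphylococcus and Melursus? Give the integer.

The MRCA of Staphylococcus and Melursus is the root of the tree.
From Staphylococcus up to that node: 7 branches. From Melursus up to the same node: 6 branches. Total: 7 + 6 = 13.

13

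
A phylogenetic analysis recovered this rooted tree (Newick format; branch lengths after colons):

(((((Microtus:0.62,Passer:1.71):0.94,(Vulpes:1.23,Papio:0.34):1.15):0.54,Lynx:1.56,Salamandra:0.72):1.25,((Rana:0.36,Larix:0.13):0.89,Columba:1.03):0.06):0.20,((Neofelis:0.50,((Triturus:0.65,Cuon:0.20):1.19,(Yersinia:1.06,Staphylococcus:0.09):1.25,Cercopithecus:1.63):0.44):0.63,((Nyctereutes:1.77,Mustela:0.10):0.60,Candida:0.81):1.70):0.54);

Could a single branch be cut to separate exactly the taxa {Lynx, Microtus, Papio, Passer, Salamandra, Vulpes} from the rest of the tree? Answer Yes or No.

Yes

The most recent common ancestor of these taxa subtends (((Microtus,Passer),(Vulpes,Papio)),Lynx,Salamandra).
That clade has exactly 6 tips — every listed taxon and nothing else — so the group is monophyletic.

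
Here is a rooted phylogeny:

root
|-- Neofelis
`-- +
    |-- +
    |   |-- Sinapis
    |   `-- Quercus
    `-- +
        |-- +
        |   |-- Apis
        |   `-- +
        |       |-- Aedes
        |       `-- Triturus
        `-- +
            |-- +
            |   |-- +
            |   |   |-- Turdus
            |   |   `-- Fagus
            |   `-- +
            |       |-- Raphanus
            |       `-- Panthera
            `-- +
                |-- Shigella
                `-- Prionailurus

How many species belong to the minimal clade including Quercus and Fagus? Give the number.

The MRCA of Quercus and Fagus is the node subtending ((Sinapis,Quercus),((Apis,(Aedes,Triturus)),(((Turdus,Fagus),(Raphanus,Panthera)),(Shigella,Prionailurus)))).
That clade contains 11 terminal taxa: Aedes, Apis, Fagus, Panthera, Prionailurus, Quercus, Raphanus, Shigella, Sinapis, Triturus, Turdus.

11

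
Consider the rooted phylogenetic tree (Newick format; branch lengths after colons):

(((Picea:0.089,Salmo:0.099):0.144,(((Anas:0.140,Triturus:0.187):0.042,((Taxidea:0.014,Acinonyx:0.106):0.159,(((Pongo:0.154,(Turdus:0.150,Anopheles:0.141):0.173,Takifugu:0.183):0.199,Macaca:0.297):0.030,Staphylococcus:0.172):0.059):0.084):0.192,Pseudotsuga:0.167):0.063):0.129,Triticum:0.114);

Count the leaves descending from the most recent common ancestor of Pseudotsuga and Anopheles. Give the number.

11

The MRCA of Pseudotsuga and Anopheles is the node subtending (((Anas,Triturus),((Taxidea,Acinonyx),(((Pongo,(Turdus,Anopheles),Takifugu),Macaca),Staphylococcus))),Pseudotsuga).
That clade contains 11 terminal taxa: Acinonyx, Anas, Anopheles, Macaca, Pongo, Pseudotsuga, Staphylococcus, Takifugu, Taxidea, Triturus, Turdus.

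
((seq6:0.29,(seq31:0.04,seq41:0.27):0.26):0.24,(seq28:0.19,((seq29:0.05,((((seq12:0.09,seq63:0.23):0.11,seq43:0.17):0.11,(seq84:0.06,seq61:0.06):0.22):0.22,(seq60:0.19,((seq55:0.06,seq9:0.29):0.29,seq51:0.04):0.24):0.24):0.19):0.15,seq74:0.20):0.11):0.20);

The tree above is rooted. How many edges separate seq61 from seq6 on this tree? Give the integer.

9

The MRCA of seq61 and seq6 is the root of the tree.
From seq61 up to that node: 7 branches. From seq6 up to the same node: 2 branches. Total: 7 + 2 = 9.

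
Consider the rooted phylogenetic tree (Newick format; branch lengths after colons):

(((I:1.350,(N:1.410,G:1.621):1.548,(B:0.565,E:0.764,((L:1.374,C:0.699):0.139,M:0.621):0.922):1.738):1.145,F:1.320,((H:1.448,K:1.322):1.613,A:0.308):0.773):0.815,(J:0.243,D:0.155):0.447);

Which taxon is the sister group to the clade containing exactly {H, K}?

The clade containing exactly {H, K} attaches to the tree at the node subtending ((H,K),A).
The other lineage descending from that same node — the sister group — is the single tip A.

A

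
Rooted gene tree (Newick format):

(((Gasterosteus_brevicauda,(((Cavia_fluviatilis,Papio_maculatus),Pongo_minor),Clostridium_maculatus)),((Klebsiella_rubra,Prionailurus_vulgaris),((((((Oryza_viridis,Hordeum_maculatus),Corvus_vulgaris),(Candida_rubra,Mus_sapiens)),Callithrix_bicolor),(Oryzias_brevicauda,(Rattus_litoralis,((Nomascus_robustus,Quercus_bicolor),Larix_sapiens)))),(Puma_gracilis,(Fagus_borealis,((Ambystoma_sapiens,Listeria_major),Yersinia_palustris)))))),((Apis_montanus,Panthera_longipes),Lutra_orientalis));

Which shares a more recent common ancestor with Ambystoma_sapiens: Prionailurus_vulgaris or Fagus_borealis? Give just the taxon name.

Fagus_borealis

The MRCA of Ambystoma_sapiens and Fagus_borealis subtends (Fagus_borealis,((Ambystoma_sapiens,Listeria_major),Yersinia_palustris)) (4 taxa).
The MRCA of Ambystoma_sapiens and Prionailurus_vulgaris subtends ((Klebsiella_rubra,Prionailurus_vulgaris),((((((Oryza_viridis,Hordeum_maculatus),Corvus_vulgaris),(Candida_rubra,Mus_sapiens)),Callithrix_bicolor),(Oryzias_brevicauda,(Rattus_litoralis,((Nomascus_robustus,Quercus_bicolor),Larix_sapiens)))),(Puma_gracilis,(Fagus_borealis,((Ambystoma_sapiens,Listeria_major),Yersinia_palustris))))) (18 taxa).
The first is nested inside the second, so Ambystoma_sapiens shares a more recent common ancestor with Fagus_borealis.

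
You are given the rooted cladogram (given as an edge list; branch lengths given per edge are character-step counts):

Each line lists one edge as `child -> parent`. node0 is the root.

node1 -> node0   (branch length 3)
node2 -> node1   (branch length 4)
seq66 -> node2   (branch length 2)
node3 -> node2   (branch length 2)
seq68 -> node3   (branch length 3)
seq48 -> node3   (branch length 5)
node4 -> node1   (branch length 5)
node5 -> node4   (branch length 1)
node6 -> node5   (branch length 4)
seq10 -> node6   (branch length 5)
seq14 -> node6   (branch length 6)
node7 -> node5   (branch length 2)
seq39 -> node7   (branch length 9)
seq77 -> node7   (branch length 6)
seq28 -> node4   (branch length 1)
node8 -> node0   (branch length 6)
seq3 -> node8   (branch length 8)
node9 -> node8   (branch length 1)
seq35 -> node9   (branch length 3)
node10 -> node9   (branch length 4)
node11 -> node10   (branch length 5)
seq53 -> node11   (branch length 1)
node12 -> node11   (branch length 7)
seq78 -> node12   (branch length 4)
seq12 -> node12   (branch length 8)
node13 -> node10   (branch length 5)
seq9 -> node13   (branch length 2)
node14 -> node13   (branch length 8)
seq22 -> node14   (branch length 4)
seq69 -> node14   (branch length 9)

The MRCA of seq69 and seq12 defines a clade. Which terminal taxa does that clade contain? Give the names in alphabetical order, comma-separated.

seq12, seq22, seq53, seq69, seq78, seq9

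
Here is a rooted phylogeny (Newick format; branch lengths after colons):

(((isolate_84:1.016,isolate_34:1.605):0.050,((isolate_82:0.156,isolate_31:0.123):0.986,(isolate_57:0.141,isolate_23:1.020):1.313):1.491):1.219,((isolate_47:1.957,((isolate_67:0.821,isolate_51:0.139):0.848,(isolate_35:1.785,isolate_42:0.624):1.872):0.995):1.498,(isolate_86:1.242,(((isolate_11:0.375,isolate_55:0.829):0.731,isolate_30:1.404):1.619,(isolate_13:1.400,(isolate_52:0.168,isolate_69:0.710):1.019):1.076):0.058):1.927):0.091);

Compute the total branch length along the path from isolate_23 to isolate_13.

The path runs isolate_23 → … → MRCA → … → isolate_13; the MRCA is the root of the tree.
Branch lengths along that path: 1.020 + 1.313 + 1.491 + 1.219 + 0.091 + 1.927 + 0.058 + 1.076 + 1.400 = 9.595.

9.595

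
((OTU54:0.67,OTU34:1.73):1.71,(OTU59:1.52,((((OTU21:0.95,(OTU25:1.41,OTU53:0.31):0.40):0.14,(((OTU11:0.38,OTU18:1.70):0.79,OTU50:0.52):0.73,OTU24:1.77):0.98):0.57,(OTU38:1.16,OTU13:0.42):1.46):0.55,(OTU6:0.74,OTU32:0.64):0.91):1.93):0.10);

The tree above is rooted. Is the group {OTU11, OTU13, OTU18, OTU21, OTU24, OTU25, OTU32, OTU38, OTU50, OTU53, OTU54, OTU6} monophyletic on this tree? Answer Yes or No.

No

The MRCA of the listed taxa is the root, so the smallest clade containing them is the whole tree.
That clade also contains OTU34, OTU59, which are not in the proposed group, so the group is not monophyletic.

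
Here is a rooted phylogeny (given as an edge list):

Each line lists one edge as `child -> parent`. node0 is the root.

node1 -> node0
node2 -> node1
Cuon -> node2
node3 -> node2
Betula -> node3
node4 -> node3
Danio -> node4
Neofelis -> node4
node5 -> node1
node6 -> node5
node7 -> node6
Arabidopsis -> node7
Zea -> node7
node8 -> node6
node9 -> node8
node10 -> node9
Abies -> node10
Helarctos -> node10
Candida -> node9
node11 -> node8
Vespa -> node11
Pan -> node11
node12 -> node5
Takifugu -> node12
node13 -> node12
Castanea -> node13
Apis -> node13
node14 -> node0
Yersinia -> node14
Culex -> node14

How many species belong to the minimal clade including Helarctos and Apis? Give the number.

10

The MRCA of Helarctos and Apis is the node subtending (((Arabidopsis,Zea),(((Abies,Helarctos),Candida),(Vespa,Pan))),(Takifugu,(Castanea,Apis))).
That clade contains 10 terminal taxa: Abies, Apis, Arabidopsis, Candida, Castanea, Helarctos, Pan, Takifugu, Vespa, Zea.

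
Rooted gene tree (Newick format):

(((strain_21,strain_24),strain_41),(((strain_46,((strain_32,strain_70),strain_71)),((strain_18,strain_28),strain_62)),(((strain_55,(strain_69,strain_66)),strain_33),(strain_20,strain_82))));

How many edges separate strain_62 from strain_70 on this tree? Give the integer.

6

The MRCA of strain_62 and strain_70 is the node subtending ((strain_46,((strain_32,strain_70),strain_71)),((strain_18,strain_28),strain_62)).
From strain_62 up to that node: 2 branches. From strain_70 up to the same node: 4 branches. Total: 2 + 4 = 6.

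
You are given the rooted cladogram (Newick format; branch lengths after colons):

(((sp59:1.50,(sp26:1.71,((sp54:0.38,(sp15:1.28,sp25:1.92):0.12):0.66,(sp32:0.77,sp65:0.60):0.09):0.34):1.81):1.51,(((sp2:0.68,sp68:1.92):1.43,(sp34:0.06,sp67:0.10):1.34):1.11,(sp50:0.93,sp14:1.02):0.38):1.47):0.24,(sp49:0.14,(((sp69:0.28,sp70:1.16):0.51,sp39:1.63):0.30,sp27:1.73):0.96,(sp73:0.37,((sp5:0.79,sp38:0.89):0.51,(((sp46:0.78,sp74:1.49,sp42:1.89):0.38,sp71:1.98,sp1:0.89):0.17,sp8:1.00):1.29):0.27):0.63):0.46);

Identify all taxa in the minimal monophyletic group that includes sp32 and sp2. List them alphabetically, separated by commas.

sp14, sp15, sp2, sp25, sp26, sp32, sp34, sp50, sp54, sp59, sp65, sp67, sp68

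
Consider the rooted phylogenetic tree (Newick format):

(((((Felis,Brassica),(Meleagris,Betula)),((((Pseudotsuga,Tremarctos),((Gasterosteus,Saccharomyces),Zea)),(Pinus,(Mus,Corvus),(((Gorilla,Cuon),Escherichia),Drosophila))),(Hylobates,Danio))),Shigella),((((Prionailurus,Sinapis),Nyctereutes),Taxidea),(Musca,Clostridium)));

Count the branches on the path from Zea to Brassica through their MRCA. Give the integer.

The MRCA of Zea and Brassica is the node subtending (((Felis,Brassica),(Meleagris,Betula)),((((Pseudotsuga,Tremarctos),((Gasterosteus,Saccharomyces),Zea)),(Pinus,(Mus,Corvus),(((Gorilla,Cuon),Escherichia),Drosophila))),(Hylobates,Danio))).
From Zea up to that node: 5 branches. From Brassica up to the same node: 3 branches. Total: 5 + 3 = 8.

8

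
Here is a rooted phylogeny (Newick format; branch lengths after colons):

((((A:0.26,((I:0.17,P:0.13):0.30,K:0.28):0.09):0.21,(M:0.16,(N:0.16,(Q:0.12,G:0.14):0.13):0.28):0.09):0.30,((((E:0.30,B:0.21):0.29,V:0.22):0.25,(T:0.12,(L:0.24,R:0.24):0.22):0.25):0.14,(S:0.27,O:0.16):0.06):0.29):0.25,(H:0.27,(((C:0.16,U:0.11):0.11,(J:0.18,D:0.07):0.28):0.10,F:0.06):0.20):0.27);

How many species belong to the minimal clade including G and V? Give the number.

16

The MRCA of G and V is the node subtending (((A,((I,P),K)),(M,(N,(Q,G)))),((((E,B),V),(T,(L,R))),(S,O))).
That clade contains 16 terminal taxa: A, B, E, G, I, K, L, M, N, O, P, Q, R, S, T, V.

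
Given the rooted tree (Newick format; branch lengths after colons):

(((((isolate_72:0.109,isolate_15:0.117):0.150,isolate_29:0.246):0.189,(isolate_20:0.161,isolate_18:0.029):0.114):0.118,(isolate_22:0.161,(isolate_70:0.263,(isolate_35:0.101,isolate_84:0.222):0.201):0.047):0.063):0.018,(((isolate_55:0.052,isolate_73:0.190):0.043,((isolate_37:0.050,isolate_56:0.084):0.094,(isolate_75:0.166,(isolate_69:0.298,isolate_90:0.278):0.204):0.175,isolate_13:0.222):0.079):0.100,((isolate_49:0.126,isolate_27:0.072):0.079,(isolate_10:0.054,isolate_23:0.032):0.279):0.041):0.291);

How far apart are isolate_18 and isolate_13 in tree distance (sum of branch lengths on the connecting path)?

0.971

The path runs isolate_18 → … → MRCA → … → isolate_13; the MRCA is the root of the tree.
Branch lengths along that path: 0.029 + 0.114 + 0.118 + 0.018 + 0.291 + 0.100 + 0.079 + 0.222 = 0.971.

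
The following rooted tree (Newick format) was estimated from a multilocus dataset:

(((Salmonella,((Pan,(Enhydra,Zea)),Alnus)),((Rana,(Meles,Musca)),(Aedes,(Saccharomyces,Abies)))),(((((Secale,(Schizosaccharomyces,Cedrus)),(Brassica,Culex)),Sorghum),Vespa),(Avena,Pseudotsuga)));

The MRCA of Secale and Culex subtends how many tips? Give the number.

5

The MRCA of Secale and Culex is the node subtending ((Secale,(Schizosaccharomyces,Cedrus)),(Brassica,Culex)).
That clade contains 5 terminal taxa: Brassica, Cedrus, Culex, Schizosaccharomyces, Secale.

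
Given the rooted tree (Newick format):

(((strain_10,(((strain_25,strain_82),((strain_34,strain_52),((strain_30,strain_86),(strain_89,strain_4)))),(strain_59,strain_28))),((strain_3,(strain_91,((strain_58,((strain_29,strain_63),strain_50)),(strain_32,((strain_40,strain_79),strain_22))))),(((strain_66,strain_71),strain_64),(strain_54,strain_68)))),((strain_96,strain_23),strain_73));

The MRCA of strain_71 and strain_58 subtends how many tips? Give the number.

The MRCA of strain_71 and strain_58 is the node subtending ((strain_3,(strain_91,((strain_58,((strain_29,strain_63),strain_50)),(strain_32,((strain_40,strain_79),strain_22))))),(((strain_66,strain_71),strain_64),(strain_54,strain_68))).
That clade contains 15 terminal taxa: strain_22, strain_29, strain_3, strain_32, strain_40, strain_50, strain_54, strain_58, strain_63, strain_64, strain_66, strain_68, strain_71, strain_79, strain_91.

15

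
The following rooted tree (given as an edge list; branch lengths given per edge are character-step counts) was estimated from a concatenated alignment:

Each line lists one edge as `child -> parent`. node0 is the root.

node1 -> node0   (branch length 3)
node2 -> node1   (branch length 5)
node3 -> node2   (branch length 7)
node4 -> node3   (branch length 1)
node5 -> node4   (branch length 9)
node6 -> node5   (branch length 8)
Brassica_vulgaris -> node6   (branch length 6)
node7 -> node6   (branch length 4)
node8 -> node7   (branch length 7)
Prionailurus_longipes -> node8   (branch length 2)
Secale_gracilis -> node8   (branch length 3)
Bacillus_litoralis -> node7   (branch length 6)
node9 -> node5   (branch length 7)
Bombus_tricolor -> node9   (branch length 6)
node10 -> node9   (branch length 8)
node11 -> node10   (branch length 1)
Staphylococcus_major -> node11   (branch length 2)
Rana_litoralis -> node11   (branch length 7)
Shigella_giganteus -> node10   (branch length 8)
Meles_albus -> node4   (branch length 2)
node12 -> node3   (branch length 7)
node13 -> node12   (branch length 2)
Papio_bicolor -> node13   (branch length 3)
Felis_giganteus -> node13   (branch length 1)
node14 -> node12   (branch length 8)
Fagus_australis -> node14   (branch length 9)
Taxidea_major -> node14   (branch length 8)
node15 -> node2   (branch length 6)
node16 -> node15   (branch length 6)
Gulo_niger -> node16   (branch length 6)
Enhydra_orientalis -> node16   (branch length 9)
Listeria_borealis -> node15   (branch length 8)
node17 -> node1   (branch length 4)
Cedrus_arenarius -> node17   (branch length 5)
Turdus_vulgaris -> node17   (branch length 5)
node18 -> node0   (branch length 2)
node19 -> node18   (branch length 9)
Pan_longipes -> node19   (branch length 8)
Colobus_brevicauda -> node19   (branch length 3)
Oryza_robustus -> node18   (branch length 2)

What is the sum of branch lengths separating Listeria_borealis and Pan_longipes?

The path runs Listeria_borealis → … → MRCA → … → Pan_longipes; the MRCA is the root of the tree.
Branch lengths along that path: 8 + 6 + 5 + 3 + 2 + 9 + 8 = 41.

41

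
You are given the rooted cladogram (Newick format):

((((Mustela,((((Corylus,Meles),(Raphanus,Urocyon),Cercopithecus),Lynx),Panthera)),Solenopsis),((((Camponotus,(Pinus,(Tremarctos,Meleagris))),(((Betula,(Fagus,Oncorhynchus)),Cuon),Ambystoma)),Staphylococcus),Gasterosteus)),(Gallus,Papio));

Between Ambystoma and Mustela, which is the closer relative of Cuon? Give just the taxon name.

Ambystoma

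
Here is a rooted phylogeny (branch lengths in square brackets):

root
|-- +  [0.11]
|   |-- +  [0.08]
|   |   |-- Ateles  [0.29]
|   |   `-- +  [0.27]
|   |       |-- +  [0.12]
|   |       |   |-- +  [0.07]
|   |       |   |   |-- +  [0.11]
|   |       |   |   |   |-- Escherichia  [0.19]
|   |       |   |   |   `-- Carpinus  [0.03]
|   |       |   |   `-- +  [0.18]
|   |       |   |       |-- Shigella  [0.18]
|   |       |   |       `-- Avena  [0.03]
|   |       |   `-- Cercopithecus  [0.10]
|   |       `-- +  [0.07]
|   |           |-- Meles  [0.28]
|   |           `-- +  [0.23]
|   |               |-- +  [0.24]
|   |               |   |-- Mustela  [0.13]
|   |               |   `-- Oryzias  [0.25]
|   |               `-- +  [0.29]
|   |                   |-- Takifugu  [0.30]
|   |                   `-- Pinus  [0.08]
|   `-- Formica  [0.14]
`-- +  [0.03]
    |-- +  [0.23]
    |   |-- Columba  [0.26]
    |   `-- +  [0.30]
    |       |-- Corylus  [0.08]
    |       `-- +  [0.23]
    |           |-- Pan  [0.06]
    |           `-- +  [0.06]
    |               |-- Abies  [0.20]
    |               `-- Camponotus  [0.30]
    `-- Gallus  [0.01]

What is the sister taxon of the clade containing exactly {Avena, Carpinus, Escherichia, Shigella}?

The clade containing exactly {Avena, Carpinus, Escherichia, Shigella} attaches to the tree at the node subtending (((Escherichia,Carpinus),(Shigella,Avena)),Cercopithecus).
The other lineage descending from that same node — the sister group — is the single tip Cercopithecus.

Cercopithecus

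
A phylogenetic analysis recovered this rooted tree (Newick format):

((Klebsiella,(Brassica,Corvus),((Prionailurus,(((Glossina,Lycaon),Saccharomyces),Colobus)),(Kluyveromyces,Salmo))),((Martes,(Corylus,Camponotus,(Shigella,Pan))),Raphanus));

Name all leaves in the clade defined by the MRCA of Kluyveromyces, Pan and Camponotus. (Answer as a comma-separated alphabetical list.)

Brassica, Camponotus, Colobus, Corvus, Corylus, Glossina, Klebsiella, Kluyveromyces, Lycaon, Martes, Pan, Prionailurus, Raphanus, Saccharomyces, Salmo, Shigella

Tracing Kluyveromyces: it sits inside (Kluyveromyces,Salmo).
Tracing Pan: it sits inside (Shigella,Pan).
Tracing Camponotus: it sits inside (Corylus,Camponotus,(Shigella,Pan)).
The smallest clade enclosing all 3 is the whole tree (their MRCA is the root), so the answer is all 16 tips in alphabetical order.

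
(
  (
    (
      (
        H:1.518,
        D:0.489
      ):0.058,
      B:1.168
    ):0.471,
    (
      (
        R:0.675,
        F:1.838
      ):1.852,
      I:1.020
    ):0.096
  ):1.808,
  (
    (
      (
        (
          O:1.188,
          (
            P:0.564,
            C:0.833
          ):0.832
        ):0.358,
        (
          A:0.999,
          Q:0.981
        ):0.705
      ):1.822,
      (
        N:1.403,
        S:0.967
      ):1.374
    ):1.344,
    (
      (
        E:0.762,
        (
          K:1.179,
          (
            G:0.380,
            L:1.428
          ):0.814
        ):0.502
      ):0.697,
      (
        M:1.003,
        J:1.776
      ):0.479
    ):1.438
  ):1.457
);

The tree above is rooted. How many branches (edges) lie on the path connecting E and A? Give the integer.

7

The MRCA of E and A is the node subtending ((((O,(P,C)),(A,Q)),(N,S)),((E,(K,(G,L))),(M,J))).
From E up to that node: 3 branches. From A up to the same node: 4 branches. Total: 3 + 4 = 7.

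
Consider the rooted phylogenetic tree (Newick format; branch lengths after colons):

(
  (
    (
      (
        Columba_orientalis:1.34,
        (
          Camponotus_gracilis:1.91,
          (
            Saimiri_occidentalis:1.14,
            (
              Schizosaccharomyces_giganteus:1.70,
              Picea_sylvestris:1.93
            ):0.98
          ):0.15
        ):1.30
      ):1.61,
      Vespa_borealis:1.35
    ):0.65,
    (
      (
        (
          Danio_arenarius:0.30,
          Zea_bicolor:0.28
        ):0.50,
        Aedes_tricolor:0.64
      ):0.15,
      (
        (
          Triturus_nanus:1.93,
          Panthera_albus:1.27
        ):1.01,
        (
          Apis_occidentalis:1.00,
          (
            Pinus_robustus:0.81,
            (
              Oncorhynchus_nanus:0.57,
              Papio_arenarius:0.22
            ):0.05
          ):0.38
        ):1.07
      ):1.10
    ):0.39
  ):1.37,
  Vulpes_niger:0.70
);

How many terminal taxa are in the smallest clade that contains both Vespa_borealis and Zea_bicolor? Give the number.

15

The MRCA of Vespa_borealis and Zea_bicolor is the node subtending (((Columba_orientalis,(Camponotus_gracilis,(Saimiri_occidentalis,(Schizosaccharomyces_giganteus,Picea_sylvestris)))),Vespa_borealis),(((Danio_arenarius,Zea_bicolor),Aedes_tricolor),((Triturus_nanus,Panthera_albus),(Apis_occidentalis,(Pinus_robustus,(Oncorhynchus_nanus,Papio_arenarius)))))).
That clade contains 15 terminal taxa: Aedes_tricolor, Apis_occidentalis, Camponotus_gracilis, Columba_orientalis, Danio_arenarius, Oncorhynchus_nanus, Panthera_albus, Papio_arenarius, Picea_sylvestris, Pinus_robustus, Saimiri_occidentalis, Schizosaccharomyces_giganteus, Triturus_nanus, Vespa_borealis, Zea_bicolor.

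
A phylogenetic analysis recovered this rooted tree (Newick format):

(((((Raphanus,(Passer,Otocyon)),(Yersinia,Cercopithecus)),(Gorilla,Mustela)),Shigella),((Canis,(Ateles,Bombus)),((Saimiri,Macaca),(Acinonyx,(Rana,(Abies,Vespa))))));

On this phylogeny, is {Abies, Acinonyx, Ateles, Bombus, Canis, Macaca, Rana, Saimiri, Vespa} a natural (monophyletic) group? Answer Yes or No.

Yes

The most recent common ancestor of these taxa subtends ((Canis,(Ateles,Bombus)),((Saimiri,Macaca),(Acinonyx,(Rana,(Abies,Vespa))))).
That clade has exactly 9 tips — every listed taxon and nothing else — so the group is monophyletic.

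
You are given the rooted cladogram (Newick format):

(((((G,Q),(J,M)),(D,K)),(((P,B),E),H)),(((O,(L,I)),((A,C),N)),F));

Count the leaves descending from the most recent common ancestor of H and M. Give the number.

10

The MRCA of H and M is the node subtending ((((G,Q),(J,M)),(D,K)),(((P,B),E),H)).
That clade contains 10 terminal taxa: B, D, E, G, H, J, K, M, P, Q.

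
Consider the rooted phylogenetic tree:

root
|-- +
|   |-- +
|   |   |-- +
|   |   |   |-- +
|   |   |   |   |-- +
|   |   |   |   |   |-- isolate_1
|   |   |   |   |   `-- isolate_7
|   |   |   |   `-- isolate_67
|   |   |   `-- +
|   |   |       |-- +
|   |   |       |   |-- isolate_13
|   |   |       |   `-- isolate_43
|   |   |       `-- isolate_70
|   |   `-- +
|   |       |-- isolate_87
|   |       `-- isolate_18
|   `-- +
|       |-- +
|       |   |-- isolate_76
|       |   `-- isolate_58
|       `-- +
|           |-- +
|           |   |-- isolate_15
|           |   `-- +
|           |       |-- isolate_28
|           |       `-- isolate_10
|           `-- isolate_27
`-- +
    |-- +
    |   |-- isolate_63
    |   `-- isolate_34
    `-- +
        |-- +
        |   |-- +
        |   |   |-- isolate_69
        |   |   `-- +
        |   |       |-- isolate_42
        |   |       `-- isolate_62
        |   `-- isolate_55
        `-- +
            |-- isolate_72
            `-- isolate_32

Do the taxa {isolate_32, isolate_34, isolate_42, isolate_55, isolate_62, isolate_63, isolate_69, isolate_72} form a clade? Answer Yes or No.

The most recent common ancestor of these taxa subtends ((isolate_63,isolate_34),(((isolate_69,(isolate_42,isolate_62)),isolate_55),(isolate_72,isolate_32))).
That clade has exactly 8 tips — every listed taxon and nothing else — so the group is monophyletic.

Yes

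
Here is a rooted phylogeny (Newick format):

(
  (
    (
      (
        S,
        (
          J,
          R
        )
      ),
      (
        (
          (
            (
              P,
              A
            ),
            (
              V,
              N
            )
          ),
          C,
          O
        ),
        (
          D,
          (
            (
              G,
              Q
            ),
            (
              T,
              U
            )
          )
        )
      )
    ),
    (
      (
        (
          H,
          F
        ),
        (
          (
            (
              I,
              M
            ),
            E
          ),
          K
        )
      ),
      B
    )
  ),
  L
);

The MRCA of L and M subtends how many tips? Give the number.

The MRCA of L and M is the root, so the clade is the entire tree.
That clade contains 22 terminal taxa: A, B, C, D, E, F, G, H, I, J, K, L, M, N, O, P, Q, R, S, T, U, V.

22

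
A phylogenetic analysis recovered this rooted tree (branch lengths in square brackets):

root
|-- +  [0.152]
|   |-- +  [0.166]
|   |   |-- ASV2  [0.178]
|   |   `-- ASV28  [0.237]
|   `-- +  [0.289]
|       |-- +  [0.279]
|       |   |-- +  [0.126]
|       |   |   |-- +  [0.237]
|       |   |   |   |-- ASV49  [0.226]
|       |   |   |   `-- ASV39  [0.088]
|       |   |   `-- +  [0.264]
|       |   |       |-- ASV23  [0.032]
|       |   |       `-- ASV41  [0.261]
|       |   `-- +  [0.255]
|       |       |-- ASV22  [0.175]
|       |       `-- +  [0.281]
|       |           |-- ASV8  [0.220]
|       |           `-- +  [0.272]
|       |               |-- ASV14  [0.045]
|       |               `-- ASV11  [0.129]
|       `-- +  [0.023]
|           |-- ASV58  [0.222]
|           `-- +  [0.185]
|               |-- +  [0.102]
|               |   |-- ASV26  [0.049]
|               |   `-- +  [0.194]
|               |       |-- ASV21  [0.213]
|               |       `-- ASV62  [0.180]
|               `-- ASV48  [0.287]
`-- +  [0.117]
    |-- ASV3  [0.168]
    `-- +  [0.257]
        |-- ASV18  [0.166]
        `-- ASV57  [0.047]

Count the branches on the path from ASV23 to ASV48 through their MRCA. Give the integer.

7

The MRCA of ASV23 and ASV48 is the node subtending ((((ASV49,ASV39),(ASV23,ASV41)),(ASV22,(ASV8,(ASV14,ASV11)))),(ASV58,((ASV26,(ASV21,ASV62)),ASV48))).
From ASV23 up to that node: 4 branches. From ASV48 up to the same node: 3 branches. Total: 4 + 3 = 7.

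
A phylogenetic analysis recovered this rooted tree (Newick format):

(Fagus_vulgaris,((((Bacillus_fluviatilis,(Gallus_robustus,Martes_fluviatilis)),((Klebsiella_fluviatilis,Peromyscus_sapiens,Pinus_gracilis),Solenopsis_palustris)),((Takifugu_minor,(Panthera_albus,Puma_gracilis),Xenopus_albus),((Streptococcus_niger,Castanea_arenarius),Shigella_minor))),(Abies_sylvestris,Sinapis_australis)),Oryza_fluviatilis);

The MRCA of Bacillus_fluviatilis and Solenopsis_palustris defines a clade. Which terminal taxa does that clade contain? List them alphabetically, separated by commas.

Bacillus_fluviatilis, Gallus_robustus, Klebsiella_fluviatilis, Martes_fluviatilis, Peromyscus_sapiens, Pinus_gracilis, Solenopsis_palustris

Tracing Bacillus_fluviatilis: it sits inside (Bacillus_fluviatilis,(Gallus_robustus,Martes_fluviatilis)).
Tracing Solenopsis_palustris: it sits inside ((Klebsiella_fluviatilis,Peromyscus_sapiens,Pinus_gracilis),Solenopsis_palustris).
The smallest clade enclosing both is ((Bacillus_fluviatilis,(Gallus_robustus,Martes_fluviatilis)),((Klebsiella_fluviatilis,Peromyscus_sapiens,Pinus_gracilis),Solenopsis_palustris)); the answer is its 7 terminal taxa in alphabetical order.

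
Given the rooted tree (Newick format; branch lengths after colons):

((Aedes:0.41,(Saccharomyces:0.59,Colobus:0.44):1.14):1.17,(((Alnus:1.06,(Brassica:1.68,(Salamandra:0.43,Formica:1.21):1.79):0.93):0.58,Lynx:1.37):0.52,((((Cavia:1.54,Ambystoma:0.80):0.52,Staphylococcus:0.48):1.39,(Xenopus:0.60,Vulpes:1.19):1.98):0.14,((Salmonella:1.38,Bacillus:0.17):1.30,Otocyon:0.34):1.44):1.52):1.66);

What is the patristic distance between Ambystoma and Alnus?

The path runs Ambystoma → … → MRCA → … → Alnus; the MRCA is the node subtending (((Alnus,(Brassica,(Salamandra,Formica))),Lynx),((((Cavia,Ambystoma),Staphylococcus),(Xenopus,Vulpes)),((Salmonella,Bacillus),Otocyon))).
Branch lengths along that path: 0.80 + 0.52 + 1.39 + 0.14 + 1.52 + 0.52 + 0.58 + 1.06 = 6.53.

6.53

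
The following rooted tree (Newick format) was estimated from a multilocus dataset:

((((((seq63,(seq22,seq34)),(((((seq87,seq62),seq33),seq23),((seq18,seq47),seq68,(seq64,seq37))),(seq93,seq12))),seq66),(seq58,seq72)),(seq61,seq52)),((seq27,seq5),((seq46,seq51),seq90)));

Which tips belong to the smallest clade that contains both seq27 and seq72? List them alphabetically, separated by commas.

Tracing seq27: it sits inside (seq27,seq5).
Tracing seq72: it sits inside (seq58,seq72).
The smallest clade enclosing both is the whole tree (their MRCA is the root), so the answer is all 24 tips in alphabetical order.

seq12, seq18, seq22, seq23, seq27, seq33, seq34, seq37, seq46, seq47, seq5, seq51, seq52, seq58, seq61, seq62, seq63, seq64, seq66, seq68, seq72, seq87, seq90, seq93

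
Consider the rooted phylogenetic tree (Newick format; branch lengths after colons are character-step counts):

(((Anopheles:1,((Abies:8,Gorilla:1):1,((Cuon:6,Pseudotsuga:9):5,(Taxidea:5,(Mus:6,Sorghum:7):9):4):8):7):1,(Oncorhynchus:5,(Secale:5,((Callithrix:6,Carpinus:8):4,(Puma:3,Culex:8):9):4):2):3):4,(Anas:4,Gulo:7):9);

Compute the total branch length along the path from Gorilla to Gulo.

The path runs Gorilla → … → MRCA → … → Gulo; the MRCA is the root of the tree.
Branch lengths along that path: 1 + 1 + 7 + 1 + 4 + 9 + 7 = 30.

30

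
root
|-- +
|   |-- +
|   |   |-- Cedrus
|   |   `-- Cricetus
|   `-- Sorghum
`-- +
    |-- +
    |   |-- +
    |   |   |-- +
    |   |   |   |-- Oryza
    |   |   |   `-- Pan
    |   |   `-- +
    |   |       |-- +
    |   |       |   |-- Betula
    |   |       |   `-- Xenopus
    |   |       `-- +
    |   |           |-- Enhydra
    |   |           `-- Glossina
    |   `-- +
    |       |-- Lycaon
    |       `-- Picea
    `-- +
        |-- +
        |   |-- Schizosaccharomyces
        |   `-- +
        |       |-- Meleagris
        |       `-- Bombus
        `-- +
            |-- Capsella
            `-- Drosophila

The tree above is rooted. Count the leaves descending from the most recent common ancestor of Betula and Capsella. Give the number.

13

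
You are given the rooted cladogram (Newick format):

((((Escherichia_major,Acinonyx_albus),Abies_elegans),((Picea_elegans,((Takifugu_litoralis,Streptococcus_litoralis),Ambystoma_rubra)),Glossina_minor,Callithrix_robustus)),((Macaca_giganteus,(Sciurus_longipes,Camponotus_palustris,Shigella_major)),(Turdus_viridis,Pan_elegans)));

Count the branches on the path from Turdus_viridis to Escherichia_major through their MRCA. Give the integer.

The MRCA of Turdus_viridis and Escherichia_major is the root of the tree.
From Turdus_viridis up to that node: 3 branches. From Escherichia_major up to the same node: 4 branches. Total: 3 + 4 = 7.

7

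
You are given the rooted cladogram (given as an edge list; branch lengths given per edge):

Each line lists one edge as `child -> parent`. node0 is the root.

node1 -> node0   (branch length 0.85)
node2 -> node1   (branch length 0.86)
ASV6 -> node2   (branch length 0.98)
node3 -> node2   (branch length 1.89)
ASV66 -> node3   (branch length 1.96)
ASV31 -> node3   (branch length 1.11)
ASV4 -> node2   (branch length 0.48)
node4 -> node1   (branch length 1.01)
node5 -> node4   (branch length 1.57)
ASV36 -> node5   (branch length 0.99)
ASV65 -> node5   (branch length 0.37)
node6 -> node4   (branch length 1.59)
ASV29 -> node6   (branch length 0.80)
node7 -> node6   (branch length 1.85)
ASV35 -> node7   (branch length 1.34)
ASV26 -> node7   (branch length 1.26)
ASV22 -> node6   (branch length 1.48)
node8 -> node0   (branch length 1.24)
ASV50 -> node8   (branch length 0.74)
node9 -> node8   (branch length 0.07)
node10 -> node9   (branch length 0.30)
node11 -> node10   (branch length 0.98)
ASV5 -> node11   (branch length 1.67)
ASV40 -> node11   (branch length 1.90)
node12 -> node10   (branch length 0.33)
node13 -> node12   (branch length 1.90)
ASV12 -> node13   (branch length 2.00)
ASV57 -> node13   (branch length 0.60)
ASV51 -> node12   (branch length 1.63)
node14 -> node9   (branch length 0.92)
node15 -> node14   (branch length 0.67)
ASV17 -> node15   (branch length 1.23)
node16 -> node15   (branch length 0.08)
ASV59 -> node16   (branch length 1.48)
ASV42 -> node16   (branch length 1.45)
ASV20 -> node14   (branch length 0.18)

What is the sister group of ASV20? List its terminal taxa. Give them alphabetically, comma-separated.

ASV20 attaches to the tree at the node subtending ((ASV17,(ASV59,ASV42)),ASV20).
The other lineage descending from that same node — the sister group — is (ASV17,(ASV59,ASV42)); its 3 tips in alphabetical order are the answer.

ASV17, ASV42, ASV59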